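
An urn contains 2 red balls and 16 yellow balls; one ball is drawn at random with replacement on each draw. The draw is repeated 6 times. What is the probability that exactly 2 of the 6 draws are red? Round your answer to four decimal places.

X ~ Binomial(n=6, p=0.111111).
P(X=2) = C(6,2) · p^2 · (1−p)^4
= 15 · 0.012346 · 0.6243 = 0.115610

0.1156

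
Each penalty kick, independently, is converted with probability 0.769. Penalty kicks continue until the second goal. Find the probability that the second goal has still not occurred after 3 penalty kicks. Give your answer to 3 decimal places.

Needing more than 3 penalty kicks ⇔ fewer than 2 successes in the first 3. With X ~ Binomial(3, 0.769), P(Y > 3) = P(X ≤ 1).
  k=0: C(3,0)·0.769^0·0.231^3 = 0.01233
  k=1: C(3,1)·0.769^1·0.231^2 = 0.12310
P(X ≤ 1) = 0.13543

0.135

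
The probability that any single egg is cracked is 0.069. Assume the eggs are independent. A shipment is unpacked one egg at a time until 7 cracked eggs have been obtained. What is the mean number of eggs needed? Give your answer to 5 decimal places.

101.44928

Y = total eggs until the seventh success; negative binomial with r=7, p=0.069.
E[Y] = r / p = 7 / 0.069 = 101.4492754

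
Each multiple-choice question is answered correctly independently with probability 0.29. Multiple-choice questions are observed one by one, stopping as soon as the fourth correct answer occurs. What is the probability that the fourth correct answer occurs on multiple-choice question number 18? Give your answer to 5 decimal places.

Y = trial on which the fourth success occurs; negative binomial, r=4, p=0.29.
P(Y=18) = C(17,3) · p^4 · (1−p)^14
= 680 · 0.0070728 · 0.0082721 = 0.0397849

0.03978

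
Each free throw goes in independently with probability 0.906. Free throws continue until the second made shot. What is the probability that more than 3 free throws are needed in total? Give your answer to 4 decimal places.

Needing more than 3 free throws ⇔ fewer than 2 successes in the first 3. With X ~ Binomial(3, 0.906), P(Y > 3) = P(X ≤ 1).
  k=0: C(3,0)·0.906^0·0.094^3 = 0.000831
  k=1: C(3,1)·0.906^1·0.094^2 = 0.024016
P(X ≤ 1) = 0.024847

0.0248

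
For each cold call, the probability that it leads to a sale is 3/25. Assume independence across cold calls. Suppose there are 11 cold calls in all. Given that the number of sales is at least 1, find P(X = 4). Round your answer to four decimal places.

0.0370

X ~ Binomial(11, 0.12). Want P(X=4 | X≥1) = P(X=4) / P(X≥1).
P(X=4) = C(11,4)·0.12^4·0.88^7 = 0.027965
P(X≥1) = 1 − 0.245081 = 0.754919
Ratio = 0.027965 / 0.754919 = 0.037044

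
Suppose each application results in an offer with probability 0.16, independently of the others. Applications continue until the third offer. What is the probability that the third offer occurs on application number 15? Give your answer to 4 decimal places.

0.0460

Y = trial on which the third success occurs; negative binomial, r=3, p=0.16.
P(Y=15) = C(14,2) · p^3 · (1−p)^12
= 91 · 0.004096 · 0.12341 = 0.045999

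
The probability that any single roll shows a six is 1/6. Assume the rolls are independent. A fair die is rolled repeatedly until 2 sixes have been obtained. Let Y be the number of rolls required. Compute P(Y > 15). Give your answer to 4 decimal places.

Needing more than 15 rolls ⇔ fewer than 2 successes in the first 15. With X ~ Binomial(15, 0.166667), P(Y > 15) = P(X ≤ 1).
  k=0: C(15,0)·0.166667^0·0.833333^15 = 0.064905
  k=1: C(15,1)·0.166667^1·0.833333^14 = 0.194716
P(X ≤ 1) = 0.259622

0.2596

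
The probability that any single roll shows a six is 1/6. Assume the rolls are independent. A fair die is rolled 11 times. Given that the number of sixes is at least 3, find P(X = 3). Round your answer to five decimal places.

0.65022

X ~ Binomial(11, 0.166667). Want P(X=3 | X≥3) = P(X=3) / P(X≥3).
P(X=3) = C(11,3)·0.166667^3·0.833333^8 = 0.1776561
P(X≥3) = 1 − 0.1345880 − 0.2960936 − 0.2960936 = 0.2732249
Ratio = 0.1776561 / 0.2732249 = 0.6502195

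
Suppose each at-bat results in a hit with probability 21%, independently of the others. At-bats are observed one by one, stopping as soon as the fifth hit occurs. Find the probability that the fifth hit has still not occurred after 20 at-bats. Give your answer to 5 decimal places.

0.58582

Needing more than 20 at-bats ⇔ fewer than 5 successes in the first 20. With X ~ Binomial(20, 0.21), P(Y > 20) = P(X ≤ 4).
  k=0: C(20,0)·0.21^0·0.79^20 = 0.0089648
  k=1: C(20,1)·0.21^1·0.79^19 = 0.0476611
  k=2: C(20,2)·0.21^2·0.79^18 = 0.1203593
  k=3: C(20,3)·0.21^3·0.79^17 = 0.1919655
  k=4: C(20,4)·0.21^4·0.79^16 = 0.2168725
P(X ≤ 4) = 0.5858233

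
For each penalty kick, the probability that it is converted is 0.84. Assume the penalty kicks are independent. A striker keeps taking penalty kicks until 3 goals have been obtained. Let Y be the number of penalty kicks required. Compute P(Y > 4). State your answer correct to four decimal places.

Needing more than 4 penalty kicks ⇔ fewer than 3 successes in the first 4. With X ~ Binomial(4, 0.84), P(Y > 4) = P(X ≤ 2).
  k=0: C(4,0)·0.84^0·0.16^4 = 0.000655
  k=1: C(4,1)·0.84^1·0.16^3 = 0.013763
  k=2: C(4,2)·0.84^2·0.16^2 = 0.108380
P(X ≤ 2) = 0.122798

0.1228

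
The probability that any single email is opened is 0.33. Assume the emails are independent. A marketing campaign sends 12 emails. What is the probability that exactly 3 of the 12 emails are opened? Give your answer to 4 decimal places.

X ~ Binomial(n=12, p=0.33).
P(X=3) = C(12,3) · p^3 · (1−p)^9
= 220 · 0.035937 · 0.027207 = 0.215099

0.2151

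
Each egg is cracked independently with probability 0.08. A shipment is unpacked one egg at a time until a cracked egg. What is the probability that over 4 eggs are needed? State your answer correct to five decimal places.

0.71639

Y = number of eggs to the first success; geometric, p = 0.08.
P(Y > 4) = P(first 4 all fail) = (1−p)^4 = 0.7163930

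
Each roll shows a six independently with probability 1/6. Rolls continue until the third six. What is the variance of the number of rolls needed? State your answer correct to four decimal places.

Y = total rolls until the third success; negative binomial with r=3, p=0.166667.
Var(Y) = r(1−p)/p² = 3·0.833333 / 0.166667² = 90.000000

90.0000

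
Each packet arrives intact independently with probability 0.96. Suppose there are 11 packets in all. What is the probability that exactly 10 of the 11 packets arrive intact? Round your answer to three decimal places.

0.293

X ~ Binomial(n=11, p=0.96).
P(X=10) = C(11,10) · p^10 · (1−p)^1
= 11 · 0.66483 · 0.04 = 0.29253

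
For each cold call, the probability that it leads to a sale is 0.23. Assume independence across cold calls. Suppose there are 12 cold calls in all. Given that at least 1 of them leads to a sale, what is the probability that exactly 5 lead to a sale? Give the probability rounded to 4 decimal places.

0.0855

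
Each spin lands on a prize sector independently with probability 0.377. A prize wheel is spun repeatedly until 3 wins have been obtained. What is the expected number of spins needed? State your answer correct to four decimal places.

7.9576

Y = total spins until the third success; negative binomial with r=3, p=0.377.
E[Y] = r / p = 3 / 0.377 = 7.957560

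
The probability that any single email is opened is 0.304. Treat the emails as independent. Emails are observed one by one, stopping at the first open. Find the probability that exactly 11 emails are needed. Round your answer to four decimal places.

Geometric (trials to first success), p = 0.304.
P(Y = 11) = (1−p)^10 · p = 0.026674 · 0.304 = 0.008109

0.0081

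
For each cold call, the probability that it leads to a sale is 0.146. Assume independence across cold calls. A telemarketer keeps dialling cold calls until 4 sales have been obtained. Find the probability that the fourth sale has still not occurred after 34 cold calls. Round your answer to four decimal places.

0.2482

Needing more than 34 cold calls ⇔ fewer than 4 successes in the first 34. With X ~ Binomial(34, 0.146), P(Y > 34) = P(X ≤ 3).
  k=0: C(34,0)·0.146^0·0.854^34 = 0.004673
  k=1: C(34,1)·0.146^1·0.854^33 = 0.027161
  k=2: C(34,2)·0.146^2·0.854^32 = 0.076616
  k=3: C(34,3)·0.146^3·0.854^31 = 0.139715
P(X ≤ 3) = 0.248165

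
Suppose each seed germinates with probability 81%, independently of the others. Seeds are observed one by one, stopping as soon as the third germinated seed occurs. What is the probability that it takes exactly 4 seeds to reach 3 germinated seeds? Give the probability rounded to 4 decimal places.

Y = trial on which the third success occurs; negative binomial, r=3, p=0.81.
P(Y=4) = C(3,2) · p^3 · (1−p)^1
= 3 · 0.53144 · 0.19 = 0.302921

0.3029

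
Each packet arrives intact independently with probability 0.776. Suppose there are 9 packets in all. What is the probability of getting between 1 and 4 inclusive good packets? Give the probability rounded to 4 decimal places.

0.0314

X ~ Binomial(9, 0.776); P(1 ≤ X ≤ 4) = Σ C(9,k) p^k (1−p)^(9−k) over k:
  k=1: C(9,1)·0.776^1·0.224^8 = 0.000044
  k=2: C(9,2)·0.776^2·0.224^7 = 0.000613
  k=3: C(9,3)·0.776^3·0.224^6 = 0.004959
  k=4: C(9,4)·0.776^4·0.224^5 = 0.025767
Total = 0.031383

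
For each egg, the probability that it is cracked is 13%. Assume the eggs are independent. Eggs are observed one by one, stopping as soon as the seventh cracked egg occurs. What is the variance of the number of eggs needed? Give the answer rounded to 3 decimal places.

360.355

Y = total eggs until the seventh success; negative binomial with r=7, p=0.13.
Var(Y) = r(1−p)/p² = 7·0.87 / 0.13² = 360.35503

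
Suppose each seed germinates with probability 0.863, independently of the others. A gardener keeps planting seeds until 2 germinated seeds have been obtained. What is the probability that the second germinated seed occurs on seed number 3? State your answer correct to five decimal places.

Y = trial on which the second success occurs; negative binomial, r=2, p=0.863.
P(Y=3) = C(2,1) · p^2 · (1−p)^1
= 2 · 0.74477 · 0.137 = 0.2040667

0.20407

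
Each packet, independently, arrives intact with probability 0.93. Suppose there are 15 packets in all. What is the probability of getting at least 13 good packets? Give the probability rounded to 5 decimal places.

0.91714

X ~ Binomial(15, 0.93); P(X ≥ 13) = Σ C(15,k) p^k (1−p)^(15−k) over k:
  k=13: C(15,13)·0.93^13·0.07^2 = 0.2002920
  k=14: C(15,14)·0.93^14·0.07^1 = 0.3801461
  k=15: C(15,15)·0.93^15·0.07^0 = 0.3367009
Total = 0.9171390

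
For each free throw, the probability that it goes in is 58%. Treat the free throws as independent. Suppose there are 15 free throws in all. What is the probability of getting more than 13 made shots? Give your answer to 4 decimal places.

0.0034

X ~ Binomial(15, 0.58); P(X ≥ 14) = Σ C(15,k) p^k (1−p)^(15−k) over k:
  k=14: C(15,14)·0.58^14·0.42^1 = 0.003071
  k=15: C(15,15)·0.58^15·0.42^0 = 0.000283
Total = 0.003354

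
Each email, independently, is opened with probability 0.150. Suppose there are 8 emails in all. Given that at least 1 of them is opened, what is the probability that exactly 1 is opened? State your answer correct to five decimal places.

0.52878

X ~ Binomial(8, 0.15). Want P(X=1 | X≥1) = P(X=1) / P(X≥1).
P(X=1) = C(8,1)·0.15^1·0.85^7 = 0.3846925
P(X≥1) = 1 − 0.2724905 = 0.7275095
Ratio = 0.3846925 / 0.7275095 = 0.5287801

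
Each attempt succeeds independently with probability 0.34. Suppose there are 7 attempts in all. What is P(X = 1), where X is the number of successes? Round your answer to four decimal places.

X ~ Binomial(n=7, p=0.34).
P(X=1) = C(7,1) · p^1 · (1−p)^6
= 7 · 0.34 · 0.082654 = 0.196716

0.1967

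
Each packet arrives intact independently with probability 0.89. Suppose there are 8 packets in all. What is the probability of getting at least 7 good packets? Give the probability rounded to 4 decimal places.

X ~ Binomial(8, 0.89); P(X ≥ 7) = Σ C(8,k) p^k (1−p)^(8−k) over k:
  k=7: C(8,7)·0.89^7·0.11^1 = 0.389236
  k=8: C(8,8)·0.89^8·0.11^0 = 0.393659
Total = 0.782895

0.7829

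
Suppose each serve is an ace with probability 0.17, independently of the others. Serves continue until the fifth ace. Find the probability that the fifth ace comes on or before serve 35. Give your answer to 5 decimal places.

Finishing within 35 serves ⇔ at least 5 successes in the first 35. With X ~ Binomial(35, 0.17), P(Y ≤ 35) = 1 − P(X ≤ 4).
  k=0: C(35,0)·0.17^0·0.83^35 = 0.0014714
  k=1: C(35,1)·0.17^1·0.83^34 = 0.0105480
  k=2: C(35,2)·0.17^2·0.83^33 = 0.0367275
  k=3: C(35,3)·0.17^3·0.83^32 = 0.0827476
  k=4: C(35,4)·0.17^4·0.83^31 = 0.1355864
1 − 0.2670810 = 0.7329190

0.73292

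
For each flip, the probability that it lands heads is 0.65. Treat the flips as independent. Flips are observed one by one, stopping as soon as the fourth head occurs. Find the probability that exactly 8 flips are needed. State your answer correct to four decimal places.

Y = trial on which the fourth success occurs; negative binomial, r=4, p=0.65.
P(Y=8) = C(7,3) · p^4 · (1−p)^4
= 35 · 0.17851 · 0.015006 = 0.093755

0.0938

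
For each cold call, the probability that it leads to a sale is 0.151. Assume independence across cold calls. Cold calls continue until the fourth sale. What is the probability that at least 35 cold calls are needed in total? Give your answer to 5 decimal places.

0.22373

Needing more than 34 cold calls ⇔ fewer than 4 successes in the first 34. With X ~ Binomial(34, 0.151), P(Y > 34) = P(X ≤ 3).
  k=0: C(34,0)·0.151^0·0.849^34 = 0.0038270
  k=1: C(34,1)·0.151^1·0.849^33 = 0.0231425
  k=2: C(34,2)·0.151^2·0.849^32 = 0.0679146
  k=3: C(34,3)·0.151^3·0.849^31 = 0.1288430
P(X ≤ 3) = 0.2237270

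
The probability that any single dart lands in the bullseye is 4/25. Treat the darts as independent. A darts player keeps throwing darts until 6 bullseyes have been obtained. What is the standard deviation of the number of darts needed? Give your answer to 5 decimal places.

Y = total darts until the sixth success; negative binomial with r=6, p=0.16.
SD(Y) = √[r(1−p)/p²] = √(196.8750000) = 14.0312152

14.03122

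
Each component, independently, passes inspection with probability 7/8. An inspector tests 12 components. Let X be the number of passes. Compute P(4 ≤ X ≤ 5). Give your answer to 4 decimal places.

X ~ Binomial(12, 0.875); P(4 ≤ X ≤ 5) = Σ C(12,k) p^k (1−p)^(12−k) over k:
  k=4: C(12,4)·0.875^4·0.125^8 = 0.000017
  k=5: C(12,5)·0.875^5·0.125^7 = 0.000194
Total = 0.000211

0.0002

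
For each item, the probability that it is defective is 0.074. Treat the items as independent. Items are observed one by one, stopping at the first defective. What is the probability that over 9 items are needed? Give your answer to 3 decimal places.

0.501

Y = number of items to the first success; geometric, p = 0.074.
P(Y > 9) = P(first 9 all fail) = (1−p)^9 = 0.50061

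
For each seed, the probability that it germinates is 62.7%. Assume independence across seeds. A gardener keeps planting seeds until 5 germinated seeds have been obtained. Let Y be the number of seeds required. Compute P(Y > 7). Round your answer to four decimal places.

0.5201

Needing more than 7 seeds ⇔ fewer than 5 successes in the first 7. With X ~ Binomial(7, 0.627), P(Y > 7) = P(X ≤ 4).
  k=0: C(7,0)·0.627^0·0.373^7 = 0.001005
  k=1: C(7,1)·0.627^1·0.373^6 = 0.011820
  k=2: C(7,2)·0.627^2·0.373^5 = 0.059607
  k=3: C(7,3)·0.627^3·0.373^4 = 0.166996
  k=4: C(7,4)·0.627^4·0.373^3 = 0.280714
P(X ≤ 4) = 0.520142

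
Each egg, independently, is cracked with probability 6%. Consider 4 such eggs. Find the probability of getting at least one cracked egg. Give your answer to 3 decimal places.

P(at least one) = 1 − P(none) = 1 − (1 − 0.06)^4
= 1 − 0.78075 = 0.21925

0.219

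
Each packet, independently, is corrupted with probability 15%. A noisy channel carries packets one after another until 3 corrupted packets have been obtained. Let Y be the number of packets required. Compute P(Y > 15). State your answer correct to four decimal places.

0.6042

Needing more than 15 packets ⇔ fewer than 3 successes in the first 15. With X ~ Binomial(15, 0.15), P(Y > 15) = P(X ≤ 2).
  k=0: C(15,0)·0.15^0·0.85^15 = 0.087354
  k=1: C(15,1)·0.15^1·0.85^14 = 0.231232
  k=2: C(15,2)·0.15^2·0.85^13 = 0.285639
P(X ≤ 2) = 0.604225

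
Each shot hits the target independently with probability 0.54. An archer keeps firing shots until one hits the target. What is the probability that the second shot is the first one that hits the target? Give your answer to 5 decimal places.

Geometric (trials to first success), p = 0.54.
P(Y = 2) = (1−p)^1 · p = 0.46 · 0.54 = 0.2484000

0.24840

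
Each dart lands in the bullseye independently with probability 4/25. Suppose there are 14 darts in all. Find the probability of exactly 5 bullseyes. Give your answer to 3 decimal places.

X ~ Binomial(n=14, p=0.16).
P(X=5) = C(14,5) · p^5 · (1−p)^9
= 2002 · 0.00010486 · 0.20822 = 0.04371

0.044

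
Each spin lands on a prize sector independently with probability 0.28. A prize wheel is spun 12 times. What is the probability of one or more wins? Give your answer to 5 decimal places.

0.98059

P(at least one) = 1 − P(none) = 1 − (1 − 0.28)^12
= 1 − 0.0194084 = 0.9805916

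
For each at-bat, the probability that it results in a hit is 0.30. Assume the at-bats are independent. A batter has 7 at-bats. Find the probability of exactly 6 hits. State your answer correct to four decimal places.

0.0036

X ~ Binomial(n=7, p=0.30).
P(X=6) = C(7,6) · p^6 · (1−p)^1
= 7 · 0.000729 · 0.7 = 0.003572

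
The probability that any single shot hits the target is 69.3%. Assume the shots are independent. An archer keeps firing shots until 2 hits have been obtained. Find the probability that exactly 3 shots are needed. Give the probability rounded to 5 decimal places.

0.29487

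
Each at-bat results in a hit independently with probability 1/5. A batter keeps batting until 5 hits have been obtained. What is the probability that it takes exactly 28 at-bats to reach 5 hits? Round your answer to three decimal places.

Y = trial on which the fifth success occurs; negative binomial, r=5, p=0.20.
P(Y=28) = C(27,4) · p^5 · (1−p)^23
= 17550 · 0.00032 · 0.005903 = 0.03315

0.033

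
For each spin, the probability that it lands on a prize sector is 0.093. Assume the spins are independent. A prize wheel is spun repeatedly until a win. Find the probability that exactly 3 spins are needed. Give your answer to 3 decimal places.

0.077

Geometric (trials to first success), p = 0.093.
P(Y = 3) = (1−p)^2 · p = 0.82265 · 0.093 = 0.07651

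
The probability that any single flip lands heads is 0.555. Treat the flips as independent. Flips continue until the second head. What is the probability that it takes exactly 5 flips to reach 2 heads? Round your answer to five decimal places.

0.10857

Y = trial on which the second success occurs; negative binomial, r=2, p=0.555.
P(Y=5) = C(4,1) · p^2 · (1−p)^3
= 4 · 0.30802 · 0.088121 = 0.1085740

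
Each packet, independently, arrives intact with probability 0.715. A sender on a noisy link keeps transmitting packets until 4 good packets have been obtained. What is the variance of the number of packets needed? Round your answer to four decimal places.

2.2299

Y = total packets until the fourth success; negative binomial with r=4, p=0.715.
Var(Y) = r(1−p)/p² = 4·0.285 / 0.715² = 2.229938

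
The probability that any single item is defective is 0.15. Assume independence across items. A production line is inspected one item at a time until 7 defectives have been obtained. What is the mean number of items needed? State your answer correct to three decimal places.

46.667

Y = total items until the seventh success; negative binomial with r=7, p=0.15.
E[Y] = r / p = 7 / 0.15 = 46.66667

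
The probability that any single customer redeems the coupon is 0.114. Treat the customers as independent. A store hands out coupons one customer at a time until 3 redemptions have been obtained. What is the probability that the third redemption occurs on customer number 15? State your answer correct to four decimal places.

0.0315

Y = trial on which the third success occurs; negative binomial, r=3, p=0.114.
P(Y=15) = C(14,2) · p^3 · (1−p)^12
= 91 · 0.0014815 · 0.23399 = 0.031547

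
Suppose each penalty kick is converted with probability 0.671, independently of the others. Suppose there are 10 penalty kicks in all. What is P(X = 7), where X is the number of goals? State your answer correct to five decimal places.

X ~ Binomial(n=10, p=0.671).
P(X=7) = C(10,7) · p^7 · (1−p)^3
= 120 · 0.061243 · 0.035611 = 0.2617138

0.26171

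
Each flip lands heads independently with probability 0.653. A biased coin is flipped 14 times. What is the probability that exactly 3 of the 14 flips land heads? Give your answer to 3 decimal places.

0.001

X ~ Binomial(n=14, p=0.653).
P(X=3) = C(14,3) · p^3 · (1−p)^11
= 364 · 0.27845 · 8.7826e-06 = 0.00089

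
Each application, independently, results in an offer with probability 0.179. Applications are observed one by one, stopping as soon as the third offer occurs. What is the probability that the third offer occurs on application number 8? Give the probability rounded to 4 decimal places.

Y = trial on which the third success occurs; negative binomial, r=3, p=0.179.
P(Y=8) = C(7,2) · p^3 · (1−p)^5
= 21 · 0.0057353 · 0.37301 = 0.044926

0.0449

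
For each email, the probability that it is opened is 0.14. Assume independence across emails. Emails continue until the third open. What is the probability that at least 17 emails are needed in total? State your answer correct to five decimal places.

0.60745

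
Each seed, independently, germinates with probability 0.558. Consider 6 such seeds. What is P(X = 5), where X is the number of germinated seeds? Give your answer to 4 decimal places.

X ~ Binomial(n=6, p=0.558).
P(X=5) = C(6,5) · p^5 · (1−p)^1
= 6 · 0.054097 · 0.442 = 0.143465

0.1435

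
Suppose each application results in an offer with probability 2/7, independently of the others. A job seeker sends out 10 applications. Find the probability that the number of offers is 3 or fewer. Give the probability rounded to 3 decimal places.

X ~ Binomial(10, 0.285714); P(X ≤ 3) = Σ C(10,k) p^k (1−p)^(10−k) over k:
  k=0: C(10,0)·0.285714^0·0.714286^10 = 0.03457
  k=1: C(10,1)·0.285714^1·0.714286^9 = 0.13829
  k=2: C(10,2)·0.285714^2·0.714286^8 = 0.24892
  k=3: C(10,3)·0.285714^3·0.714286^7 = 0.26551
Total = 0.68728

0.687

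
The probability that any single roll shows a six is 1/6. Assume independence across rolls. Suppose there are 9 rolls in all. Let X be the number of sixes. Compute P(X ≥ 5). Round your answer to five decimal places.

0.00895

X ~ Binomial(9, 0.166667); P(X ≥ 5) = Σ C(9,k) p^k (1−p)^(9−k) over k:
  k=5: C(9,5)·0.166667^5·0.833333^4 = 0.0078143
  k=6: C(9,6)·0.166667^6·0.833333^3 = 0.0010419
  k=7: C(9,7)·0.166667^7·0.833333^2 = 0.0000893
  k=8: C(9,8)·0.166667^8·0.833333^1 = 0.0000045
  k=9: C(9,9)·0.166667^9·0.833333^0 = 0.0000001
Total = 0.0089501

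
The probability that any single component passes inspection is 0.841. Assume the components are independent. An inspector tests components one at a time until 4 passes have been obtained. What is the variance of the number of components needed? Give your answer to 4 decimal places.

Y = total components until the fourth success; negative binomial with r=4, p=0.841.
Var(Y) = r(1−p)/p² = 4·0.159 / 0.841² = 0.899218

0.8992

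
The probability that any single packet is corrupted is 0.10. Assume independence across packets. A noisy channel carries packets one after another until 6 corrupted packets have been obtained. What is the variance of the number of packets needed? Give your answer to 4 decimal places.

Y = total packets until the sixth success; negative binomial with r=6, p=0.10.
Var(Y) = r(1−p)/p² = 6·0.90 / 0.10² = 540.000000

540.0000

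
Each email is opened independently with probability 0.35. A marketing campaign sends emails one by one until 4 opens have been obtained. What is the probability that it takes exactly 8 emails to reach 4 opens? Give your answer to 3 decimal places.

0.094

Y = trial on which the fourth success occurs; negative binomial, r=4, p=0.35.
P(Y=8) = C(7,3) · p^4 · (1−p)^4
= 35 · 0.015006 · 0.17851 = 0.09375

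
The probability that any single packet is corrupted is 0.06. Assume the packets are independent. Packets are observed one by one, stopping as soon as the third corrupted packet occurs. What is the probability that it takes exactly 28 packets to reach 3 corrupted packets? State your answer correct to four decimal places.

Y = trial on which the third success occurs; negative binomial, r=3, p=0.06.
P(Y=28) = C(27,2) · p^3 · (1−p)^25
= 351 · 0.000216 · 0.21291 = 0.016142

0.0161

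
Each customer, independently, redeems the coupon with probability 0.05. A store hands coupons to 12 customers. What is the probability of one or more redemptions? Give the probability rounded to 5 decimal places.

0.45964

P(at least one) = 1 − P(none) = 1 − (1 − 0.05)^12
= 1 − 0.5403601 = 0.4596399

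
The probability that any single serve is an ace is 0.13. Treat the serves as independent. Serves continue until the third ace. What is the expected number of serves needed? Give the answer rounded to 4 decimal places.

23.0769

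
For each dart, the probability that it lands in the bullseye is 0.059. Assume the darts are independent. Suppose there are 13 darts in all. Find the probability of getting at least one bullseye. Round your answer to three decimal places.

0.546

P(at least one) = 1 − P(none) = 1 − (1 − 0.059)^13
= 1 − 0.45359 = 0.54641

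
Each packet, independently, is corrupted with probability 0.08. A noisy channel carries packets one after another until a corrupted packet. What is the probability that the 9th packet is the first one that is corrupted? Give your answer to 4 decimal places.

0.0411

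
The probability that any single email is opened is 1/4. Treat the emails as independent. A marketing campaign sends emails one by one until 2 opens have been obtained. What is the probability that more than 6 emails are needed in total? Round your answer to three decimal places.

0.534

Needing more than 6 emails ⇔ fewer than 2 successes in the first 6. With X ~ Binomial(6, 0.25), P(Y > 6) = P(X ≤ 1).
  k=0: C(6,0)·0.25^0·0.75^6 = 0.17798
  k=1: C(6,1)·0.25^1·0.75^5 = 0.35596
P(X ≤ 1) = 0.53394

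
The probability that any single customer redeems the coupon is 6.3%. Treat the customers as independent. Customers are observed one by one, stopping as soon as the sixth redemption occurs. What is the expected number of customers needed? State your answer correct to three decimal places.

Y = total customers until the sixth success; negative binomial with r=6, p=0.063.
E[Y] = r / p = 6 / 0.063 = 95.23810

95.238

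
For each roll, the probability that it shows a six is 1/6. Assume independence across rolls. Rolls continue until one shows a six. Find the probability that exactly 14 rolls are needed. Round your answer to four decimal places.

Geometric (trials to first success), p = 0.166667.
P(Y = 14) = (1−p)^13 · p = 0.093464 · 0.166667 = 0.015577

0.0156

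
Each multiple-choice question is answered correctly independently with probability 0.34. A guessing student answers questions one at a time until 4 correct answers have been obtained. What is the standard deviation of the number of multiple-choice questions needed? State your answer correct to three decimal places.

Y = total multiple-choice questions until the fourth success; negative binomial with r=4, p=0.34.
SD(Y) = √[r(1−p)/p²] = √(22.83737) = 4.77885

4.779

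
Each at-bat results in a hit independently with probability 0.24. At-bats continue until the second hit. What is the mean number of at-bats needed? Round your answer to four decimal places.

8.3333

Y = total at-bats until the second success; negative binomial with r=2, p=0.24.
E[Y] = r / p = 2 / 0.24 = 8.333333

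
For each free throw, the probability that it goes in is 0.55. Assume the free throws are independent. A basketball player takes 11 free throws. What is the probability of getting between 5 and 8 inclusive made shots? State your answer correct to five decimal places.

X ~ Binomial(11, 0.55); P(5 ≤ X ≤ 8) = Σ C(11,k) p^k (1−p)^(11−k) over k:
  k=5: C(11,5)·0.55^5·0.45^6 = 0.1930770
  k=6: C(11,6)·0.55^6·0.45^5 = 0.2359830
  k=7: C(11,7)·0.55^7·0.45^4 = 0.2060169
  k=8: C(11,8)·0.55^8·0.45^3 = 0.1258992
Total = 0.7609761

0.76098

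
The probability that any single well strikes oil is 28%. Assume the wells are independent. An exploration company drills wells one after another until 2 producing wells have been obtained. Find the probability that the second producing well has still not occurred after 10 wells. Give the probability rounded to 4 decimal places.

Needing more than 10 wells ⇔ fewer than 2 successes in the first 10. With X ~ Binomial(10, 0.28), P(Y > 10) = P(X ≤ 1).
  k=0: C(10,0)·0.28^0·0.72^10 = 0.037439
  k=1: C(10,1)·0.28^1·0.72^9 = 0.145596
P(X ≤ 1) = 0.183035

0.1830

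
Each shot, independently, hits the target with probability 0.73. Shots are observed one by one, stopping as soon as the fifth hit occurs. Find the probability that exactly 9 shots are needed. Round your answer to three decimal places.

Y = trial on which the fifth success occurs; negative binomial, r=5, p=0.73.
P(Y=9) = C(8,4) · p^5 · (1−p)^4
= 70 · 0.20731 · 0.0053144 = 0.07712

0.077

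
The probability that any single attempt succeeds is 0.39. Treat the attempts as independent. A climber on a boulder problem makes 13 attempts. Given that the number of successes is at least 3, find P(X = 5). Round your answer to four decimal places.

0.2385

X ~ Binomial(13, 0.39). Want P(X=5 | X≥3) = P(X=5) / P(X≥3).
P(X=5) = C(13,5)·0.39^5·0.61^8 = 0.222608
P(X≥3) = 1 − 0.001619 − 0.013458 − 0.051624 = 0.933299
Ratio = 0.222608 / 0.933299 = 0.238517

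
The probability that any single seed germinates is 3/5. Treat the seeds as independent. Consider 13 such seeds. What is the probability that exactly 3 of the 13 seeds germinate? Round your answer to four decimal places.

0.0065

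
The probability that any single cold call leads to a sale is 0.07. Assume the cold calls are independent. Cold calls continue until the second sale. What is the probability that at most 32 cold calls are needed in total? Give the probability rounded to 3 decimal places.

0.666

Finishing within 32 cold calls ⇔ at least 2 successes in the first 32. With X ~ Binomial(32, 0.07), P(Y ≤ 32) = 1 − P(X ≤ 1).
  k=0: C(32,0)·0.07^0·0.93^32 = 0.09805
  k=1: C(32,1)·0.07^1·0.93^31 = 0.23617
1 − 0.33422 = 0.66578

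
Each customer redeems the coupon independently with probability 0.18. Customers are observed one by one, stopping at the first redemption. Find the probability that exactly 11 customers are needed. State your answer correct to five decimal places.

Geometric (trials to first success), p = 0.18.
P(Y = 11) = (1−p)^10 · p = 0.13745 · 0.18 = 0.0247406

0.02474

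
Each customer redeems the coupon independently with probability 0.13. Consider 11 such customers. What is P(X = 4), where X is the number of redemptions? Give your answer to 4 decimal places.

0.0356

X ~ Binomial(n=11, p=0.13).
P(X=4) = C(11,4) · p^4 · (1−p)^7
= 330 · 0.00028561 · 0.37725 = 0.035557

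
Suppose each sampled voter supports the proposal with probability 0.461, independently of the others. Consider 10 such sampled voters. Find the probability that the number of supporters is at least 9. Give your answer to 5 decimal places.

X ~ Binomial(10, 0.461); P(X ≥ 9) = Σ C(10,k) p^k (1−p)^(10−k) over k:
  k=9: C(10,9)·0.461^9·0.539^1 = 0.0050687
  k=10: C(10,10)·0.461^10·0.539^0 = 0.0004335
Total = 0.0055022

0.00550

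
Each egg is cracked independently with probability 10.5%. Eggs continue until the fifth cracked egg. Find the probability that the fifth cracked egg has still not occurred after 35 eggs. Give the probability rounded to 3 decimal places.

0.696

Needing more than 35 eggs ⇔ fewer than 5 successes in the first 35. With X ~ Binomial(35, 0.105), P(Y > 35) = P(X ≤ 4).
  k=0: C(35,0)·0.105^0·0.895^35 = 0.02060
  k=1: C(35,1)·0.105^1·0.895^34 = 0.08457
  k=2: C(35,2)·0.105^2·0.895^33 = 0.16868
  k=3: C(35,3)·0.105^3·0.895^32 = 0.21768
  k=4: C(35,4)·0.105^4·0.895^31 = 0.20430
P(X ≤ 4) = 0.69583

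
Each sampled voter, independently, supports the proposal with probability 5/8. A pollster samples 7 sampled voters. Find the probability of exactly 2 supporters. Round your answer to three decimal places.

X ~ Binomial(n=7, p=0.625).
P(X=2) = C(7,2) · p^2 · (1−p)^5
= 21 · 0.39062 · 0.0074158 = 0.06083

0.061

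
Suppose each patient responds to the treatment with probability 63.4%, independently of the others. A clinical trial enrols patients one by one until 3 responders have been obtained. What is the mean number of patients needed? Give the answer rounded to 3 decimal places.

Y = total patients until the third success; negative binomial with r=3, p=0.634.
E[Y] = r / p = 3 / 0.634 = 4.73186

4.732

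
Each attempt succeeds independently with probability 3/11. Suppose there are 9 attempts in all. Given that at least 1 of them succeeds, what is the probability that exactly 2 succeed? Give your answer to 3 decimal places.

0.306

X ~ Binomial(9, 0.272727). Want P(X=2 | X≥1) = P(X=2) / P(X≥1).
P(X=2) = C(9,2)·0.272727^2·0.727273^7 = 0.28816
P(X≥1) = 1 − 0.05692 = 0.94308
Ratio = 0.28816 / 0.94308 = 0.30556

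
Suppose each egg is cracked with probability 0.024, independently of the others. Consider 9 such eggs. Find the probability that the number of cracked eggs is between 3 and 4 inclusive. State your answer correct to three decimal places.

0.001

X ~ Binomial(9, 0.024); P(3 ≤ X ≤ 4) = Σ C(9,k) p^k (1−p)^(9−k) over k:
  k=3: C(9,3)·0.024^3·0.976^6 = 0.00100
  k=4: C(9,4)·0.024^4·0.976^5 = 0.00004
Total = 0.00104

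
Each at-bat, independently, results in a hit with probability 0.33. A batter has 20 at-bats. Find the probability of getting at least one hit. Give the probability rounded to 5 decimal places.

P(at least one) = 1 − P(none) = 1 − (1 − 0.33)^20
= 1 − 0.0003323 = 0.9996677

0.99967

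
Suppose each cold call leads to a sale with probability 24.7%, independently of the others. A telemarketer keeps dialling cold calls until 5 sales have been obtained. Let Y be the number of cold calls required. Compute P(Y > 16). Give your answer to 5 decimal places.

0.64097

Needing more than 16 cold calls ⇔ fewer than 5 successes in the first 16. With X ~ Binomial(16, 0.247), P(Y > 16) = P(X ≤ 4).
  k=0: C(16,0)·0.247^0·0.753^16 = 0.0106836
  k=1: C(16,1)·0.247^1·0.753^15 = 0.0560714
  k=2: C(16,2)·0.247^2·0.753^14 = 0.1379446
  k=3: C(16,3)·0.247^3·0.753^13 = 0.2111609
  k=4: C(16,4)·0.247^4·0.753^12 = 0.2251121
P(X ≤ 4) = 0.6409728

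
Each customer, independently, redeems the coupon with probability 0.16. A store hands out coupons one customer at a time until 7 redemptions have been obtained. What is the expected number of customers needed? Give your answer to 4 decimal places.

43.7500

Y = total customers until the seventh success; negative binomial with r=7, p=0.16.
E[Y] = r / p = 7 / 0.16 = 43.750000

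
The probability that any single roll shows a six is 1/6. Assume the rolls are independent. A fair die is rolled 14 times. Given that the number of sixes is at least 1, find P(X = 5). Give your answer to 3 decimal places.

X ~ Binomial(14, 0.166667). Want P(X=5 | X≥1) = P(X=5) / P(X≥1).
P(X=5) = C(14,5)·0.166667^5·0.833333^9 = 0.04990
P(X≥1) = 1 − 0.07789 = 0.92211
Ratio = 0.04990 / 0.92211 = 0.05411

0.054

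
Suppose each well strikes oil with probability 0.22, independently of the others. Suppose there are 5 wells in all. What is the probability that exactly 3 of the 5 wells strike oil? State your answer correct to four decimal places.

0.0648

X ~ Binomial(n=5, p=0.22).
P(X=3) = C(5,3) · p^3 · (1−p)^2
= 10 · 0.010648 · 0.6084 = 0.064782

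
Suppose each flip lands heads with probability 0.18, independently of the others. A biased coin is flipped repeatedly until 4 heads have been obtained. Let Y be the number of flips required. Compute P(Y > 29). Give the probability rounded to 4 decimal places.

0.2077

Needing more than 29 flips ⇔ fewer than 4 successes in the first 29. With X ~ Binomial(29, 0.18), P(Y > 29) = P(X ≤ 3).
  k=0: C(29,0)·0.18^0·0.82^29 = 0.003167
  k=1: C(29,1)·0.18^1·0.82^28 = 0.020159
  k=2: C(29,2)·0.18^2·0.82^27 = 0.061951
  k=3: C(29,3)·0.18^3·0.82^26 = 0.122390
P(X ≤ 3) = 0.207666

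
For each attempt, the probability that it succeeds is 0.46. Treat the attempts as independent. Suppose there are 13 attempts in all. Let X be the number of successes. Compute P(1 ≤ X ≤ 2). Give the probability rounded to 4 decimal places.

0.0225

X ~ Binomial(13, 0.46); P(1 ≤ X ≤ 2) = Σ C(13,k) p^k (1−p)^(13−k) over k:
  k=1: C(13,1)·0.46^1·0.54^12 = 0.003676
  k=2: C(13,2)·0.46^2·0.54^11 = 0.018791
Total = 0.022467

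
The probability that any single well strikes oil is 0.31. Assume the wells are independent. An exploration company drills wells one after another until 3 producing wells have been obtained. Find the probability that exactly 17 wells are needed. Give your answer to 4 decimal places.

0.0198

Y = trial on which the third success occurs; negative binomial, r=3, p=0.31.
P(Y=17) = C(16,2) · p^3 · (1−p)^14
= 120 · 0.029791 · 0.0055448 = 0.019822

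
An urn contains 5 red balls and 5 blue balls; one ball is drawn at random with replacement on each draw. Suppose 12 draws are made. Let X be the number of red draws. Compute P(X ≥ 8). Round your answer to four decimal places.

0.1938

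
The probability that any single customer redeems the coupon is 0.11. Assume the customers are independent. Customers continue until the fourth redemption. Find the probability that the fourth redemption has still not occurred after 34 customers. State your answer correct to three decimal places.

Needing more than 34 customers ⇔ fewer than 4 successes in the first 34. With X ~ Binomial(34, 0.11), P(Y > 34) = P(X ≤ 3).
  k=0: C(34,0)·0.11^0·0.89^34 = 0.01902
  k=1: C(34,1)·0.11^1·0.89^33 = 0.07994
  k=2: C(34,2)·0.11^2·0.89^32 = 0.16302
  k=3: C(34,3)·0.11^3·0.89^31 = 0.21491
P(X ≤ 3) = 0.47688

0.477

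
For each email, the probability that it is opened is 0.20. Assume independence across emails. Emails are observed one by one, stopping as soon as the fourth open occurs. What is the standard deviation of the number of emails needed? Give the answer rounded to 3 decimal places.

Y = total emails until the fourth success; negative binomial with r=4, p=0.20.
SD(Y) = √[r(1−p)/p²] = √(80.00000) = 8.94427

8.944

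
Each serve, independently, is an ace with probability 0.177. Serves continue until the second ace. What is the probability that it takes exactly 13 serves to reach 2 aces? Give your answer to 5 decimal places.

Y = trial on which the second success occurs; negative binomial, r=2, p=0.177.
P(Y=13) = C(12,1) · p^2 · (1−p)^11
= 12 · 0.031329 · 0.11733 = 0.0441089

0.04411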